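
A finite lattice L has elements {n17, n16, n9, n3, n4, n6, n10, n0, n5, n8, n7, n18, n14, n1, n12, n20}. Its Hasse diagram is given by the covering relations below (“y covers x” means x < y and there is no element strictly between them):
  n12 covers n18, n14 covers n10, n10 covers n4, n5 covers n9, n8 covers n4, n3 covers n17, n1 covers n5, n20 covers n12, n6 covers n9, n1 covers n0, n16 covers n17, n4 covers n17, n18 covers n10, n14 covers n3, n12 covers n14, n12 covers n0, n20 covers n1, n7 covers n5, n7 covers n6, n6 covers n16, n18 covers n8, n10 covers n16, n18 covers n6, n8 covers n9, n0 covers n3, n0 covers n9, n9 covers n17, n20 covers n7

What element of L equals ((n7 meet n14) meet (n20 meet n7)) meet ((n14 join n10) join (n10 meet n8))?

n16

n7 ∧ n14 = n16
n20 ∧ n7 = n7
n16 ∧ n7 = n16
n14 ∨ n10 = n14
n10 ∧ n8 = n4
n14 ∨ n4 = n14
n16 ∧ n14 = n16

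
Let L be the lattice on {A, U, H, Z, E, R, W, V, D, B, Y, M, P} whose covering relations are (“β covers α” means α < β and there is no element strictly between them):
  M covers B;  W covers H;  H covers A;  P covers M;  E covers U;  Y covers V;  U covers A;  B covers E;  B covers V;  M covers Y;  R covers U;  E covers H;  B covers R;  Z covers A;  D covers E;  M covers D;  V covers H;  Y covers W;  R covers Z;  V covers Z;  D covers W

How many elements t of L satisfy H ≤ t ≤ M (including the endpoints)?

The interval [H, M] = {B, D, E, H, M, V, W, Y}, which has 8 elements.

8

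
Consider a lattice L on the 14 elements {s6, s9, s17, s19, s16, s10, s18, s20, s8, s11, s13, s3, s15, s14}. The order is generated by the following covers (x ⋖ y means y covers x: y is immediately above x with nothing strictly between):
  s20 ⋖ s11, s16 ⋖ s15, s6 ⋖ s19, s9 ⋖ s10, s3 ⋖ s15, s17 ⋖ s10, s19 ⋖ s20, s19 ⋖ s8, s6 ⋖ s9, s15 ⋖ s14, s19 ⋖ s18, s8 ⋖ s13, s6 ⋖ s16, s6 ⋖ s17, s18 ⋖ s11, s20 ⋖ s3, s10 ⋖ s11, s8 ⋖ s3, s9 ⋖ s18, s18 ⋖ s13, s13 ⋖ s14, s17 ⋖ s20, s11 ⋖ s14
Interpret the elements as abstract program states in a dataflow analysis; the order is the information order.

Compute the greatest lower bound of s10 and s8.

s6

Common lower bounds of {s10, s8}: s6.
The greatest among these is s6.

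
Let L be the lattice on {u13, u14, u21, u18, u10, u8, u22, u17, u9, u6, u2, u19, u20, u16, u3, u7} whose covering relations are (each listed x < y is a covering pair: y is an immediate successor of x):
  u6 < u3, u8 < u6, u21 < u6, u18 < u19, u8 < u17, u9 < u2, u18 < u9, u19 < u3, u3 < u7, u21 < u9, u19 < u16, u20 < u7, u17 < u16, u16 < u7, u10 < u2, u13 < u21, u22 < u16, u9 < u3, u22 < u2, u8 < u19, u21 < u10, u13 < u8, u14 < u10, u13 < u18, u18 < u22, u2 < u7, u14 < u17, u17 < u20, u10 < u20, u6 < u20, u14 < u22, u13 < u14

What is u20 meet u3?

Common lower bounds of {u20, u3}: u13, u21, u6, u8.
The greatest among these is u6.

u6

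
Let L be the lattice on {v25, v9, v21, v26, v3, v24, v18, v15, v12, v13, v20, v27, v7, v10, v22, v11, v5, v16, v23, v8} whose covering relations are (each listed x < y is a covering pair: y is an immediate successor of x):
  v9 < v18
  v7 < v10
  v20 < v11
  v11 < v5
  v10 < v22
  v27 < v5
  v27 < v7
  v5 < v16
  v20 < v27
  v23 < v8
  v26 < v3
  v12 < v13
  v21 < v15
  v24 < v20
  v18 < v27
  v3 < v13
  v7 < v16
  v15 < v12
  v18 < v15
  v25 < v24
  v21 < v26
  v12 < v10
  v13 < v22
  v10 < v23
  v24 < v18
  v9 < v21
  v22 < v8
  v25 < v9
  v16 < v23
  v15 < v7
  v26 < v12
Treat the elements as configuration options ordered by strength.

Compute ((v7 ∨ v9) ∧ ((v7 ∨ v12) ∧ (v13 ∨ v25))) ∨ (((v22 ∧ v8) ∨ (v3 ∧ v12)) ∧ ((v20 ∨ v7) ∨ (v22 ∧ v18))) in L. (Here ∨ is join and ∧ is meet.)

v7 ∨ v9 = v7
v7 ∨ v12 = v10
v13 ∨ v25 = v13
v10 ∧ v13 = v12
v7 ∧ v12 = v15
v22 ∧ v8 = v22
v3 ∧ v12 = v26
v22 ∨ v26 = v22
v20 ∨ v7 = v7
v22 ∧ v18 = v18
v7 ∨ v18 = v7
v22 ∧ v7 = v7
v15 ∨ v7 = v7

v7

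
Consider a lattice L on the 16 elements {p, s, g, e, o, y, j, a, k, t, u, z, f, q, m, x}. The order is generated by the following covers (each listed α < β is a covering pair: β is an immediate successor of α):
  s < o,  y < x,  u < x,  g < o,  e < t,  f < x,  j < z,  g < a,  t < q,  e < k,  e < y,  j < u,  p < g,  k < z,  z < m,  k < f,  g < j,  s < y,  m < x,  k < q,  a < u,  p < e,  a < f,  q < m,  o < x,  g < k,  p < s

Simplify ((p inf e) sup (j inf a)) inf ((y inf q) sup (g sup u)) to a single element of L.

p ∧ e = p
j ∧ a = g
p ∨ g = g
y ∧ q = e
g ∨ u = u
e ∨ u = x
g ∧ x = g

g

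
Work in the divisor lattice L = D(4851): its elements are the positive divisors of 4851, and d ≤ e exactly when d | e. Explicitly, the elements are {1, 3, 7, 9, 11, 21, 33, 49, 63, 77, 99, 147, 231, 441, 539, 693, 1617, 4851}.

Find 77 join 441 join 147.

Common upper bounds of {77, 441, 147}: 4851.
The least among these is 4851.

4851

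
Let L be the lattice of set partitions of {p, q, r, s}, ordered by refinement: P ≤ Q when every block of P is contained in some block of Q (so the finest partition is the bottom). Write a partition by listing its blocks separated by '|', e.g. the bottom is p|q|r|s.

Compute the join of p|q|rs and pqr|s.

Common upper bounds of {p|q|rs, pqr|s}: pqrs.
The least among these is pqrs.

pqrs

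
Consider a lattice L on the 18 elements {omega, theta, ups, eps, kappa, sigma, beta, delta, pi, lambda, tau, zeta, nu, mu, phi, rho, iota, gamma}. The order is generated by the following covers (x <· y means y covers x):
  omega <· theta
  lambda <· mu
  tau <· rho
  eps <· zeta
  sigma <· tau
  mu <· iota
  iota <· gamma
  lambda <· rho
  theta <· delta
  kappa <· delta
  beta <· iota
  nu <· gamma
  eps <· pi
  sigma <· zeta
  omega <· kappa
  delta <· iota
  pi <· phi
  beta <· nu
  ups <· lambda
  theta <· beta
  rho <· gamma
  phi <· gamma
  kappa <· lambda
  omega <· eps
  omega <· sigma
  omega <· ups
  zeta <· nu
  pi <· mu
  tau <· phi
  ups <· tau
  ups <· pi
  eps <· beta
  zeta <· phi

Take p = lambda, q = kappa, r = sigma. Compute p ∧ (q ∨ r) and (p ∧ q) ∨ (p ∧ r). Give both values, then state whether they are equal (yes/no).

lambda; kappa; no

q ∨ r = rho, so p ∧ (q ∨ r) = lambda ∧ rho = lambda.
p ∧ q = kappa and p ∧ r = omega, so (p ∧ q) ∨ (p ∧ r) = kappa ∨ omega = kappa.
Equal: no.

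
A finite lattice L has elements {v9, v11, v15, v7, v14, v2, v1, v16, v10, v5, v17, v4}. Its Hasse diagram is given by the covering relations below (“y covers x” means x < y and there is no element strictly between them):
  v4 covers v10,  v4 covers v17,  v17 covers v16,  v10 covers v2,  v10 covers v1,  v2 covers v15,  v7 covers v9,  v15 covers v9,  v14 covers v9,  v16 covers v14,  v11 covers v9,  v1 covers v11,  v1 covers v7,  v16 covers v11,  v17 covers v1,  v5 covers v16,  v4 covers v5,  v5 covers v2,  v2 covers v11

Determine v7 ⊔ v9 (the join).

v7

Common upper bounds of {v7, v9}: v1, v10, v17, v4, v7.
The least among these is v7.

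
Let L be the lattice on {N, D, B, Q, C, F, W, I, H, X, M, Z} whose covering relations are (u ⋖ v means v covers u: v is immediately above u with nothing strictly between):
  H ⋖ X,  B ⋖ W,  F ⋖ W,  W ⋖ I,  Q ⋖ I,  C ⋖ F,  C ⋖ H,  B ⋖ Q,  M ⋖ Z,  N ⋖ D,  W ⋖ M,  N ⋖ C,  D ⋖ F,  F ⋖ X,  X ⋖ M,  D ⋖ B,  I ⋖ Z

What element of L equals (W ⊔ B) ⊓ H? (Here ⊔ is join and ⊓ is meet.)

W ∨ B = W
W ∧ H = C

C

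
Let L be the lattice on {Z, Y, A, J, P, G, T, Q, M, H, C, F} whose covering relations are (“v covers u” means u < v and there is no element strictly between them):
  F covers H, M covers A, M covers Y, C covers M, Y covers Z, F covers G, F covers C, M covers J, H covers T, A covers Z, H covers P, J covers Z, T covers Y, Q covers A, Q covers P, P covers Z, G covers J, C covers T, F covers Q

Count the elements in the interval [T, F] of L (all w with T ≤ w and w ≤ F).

The interval [T, F] = {C, F, H, T}, which has 4 elements.

4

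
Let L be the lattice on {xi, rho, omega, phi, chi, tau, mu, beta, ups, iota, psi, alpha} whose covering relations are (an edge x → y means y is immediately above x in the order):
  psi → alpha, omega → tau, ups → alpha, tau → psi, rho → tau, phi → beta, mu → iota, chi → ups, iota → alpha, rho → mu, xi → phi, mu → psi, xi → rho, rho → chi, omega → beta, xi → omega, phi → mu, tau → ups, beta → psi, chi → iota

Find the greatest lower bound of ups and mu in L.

rho

Common lower bounds of {ups, mu}: rho, xi.
The greatest among these is rho.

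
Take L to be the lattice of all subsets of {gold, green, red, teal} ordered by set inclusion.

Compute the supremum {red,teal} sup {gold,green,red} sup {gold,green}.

Under ⊆, join is union: {red,teal} ∪ {gold,green,red} ∪ {gold,green} = {gold,green,red,teal}.

{gold,green,red,teal}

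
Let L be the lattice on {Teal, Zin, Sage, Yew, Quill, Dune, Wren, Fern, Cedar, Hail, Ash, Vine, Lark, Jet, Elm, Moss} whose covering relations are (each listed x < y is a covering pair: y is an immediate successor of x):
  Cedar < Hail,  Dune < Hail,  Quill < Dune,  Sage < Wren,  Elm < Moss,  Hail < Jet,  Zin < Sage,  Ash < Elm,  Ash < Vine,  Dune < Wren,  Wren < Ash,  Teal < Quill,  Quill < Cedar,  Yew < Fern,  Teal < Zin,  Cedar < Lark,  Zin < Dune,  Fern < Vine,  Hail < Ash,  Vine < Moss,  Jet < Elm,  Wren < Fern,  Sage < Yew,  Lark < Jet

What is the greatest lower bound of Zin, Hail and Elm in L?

Common lower bounds of {Zin, Hail, Elm}: Teal, Zin.
The greatest among these is Zin.

Zin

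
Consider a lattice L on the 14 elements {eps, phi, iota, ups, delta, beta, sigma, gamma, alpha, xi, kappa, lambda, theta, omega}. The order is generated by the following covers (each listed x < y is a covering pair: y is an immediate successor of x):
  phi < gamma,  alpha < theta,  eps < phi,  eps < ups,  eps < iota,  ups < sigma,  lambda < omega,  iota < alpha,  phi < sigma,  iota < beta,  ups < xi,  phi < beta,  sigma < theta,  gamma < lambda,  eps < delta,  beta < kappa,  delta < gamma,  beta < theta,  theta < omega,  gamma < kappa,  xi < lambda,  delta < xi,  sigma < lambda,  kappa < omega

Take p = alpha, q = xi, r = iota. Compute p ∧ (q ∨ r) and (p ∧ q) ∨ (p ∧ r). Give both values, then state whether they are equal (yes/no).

alpha; iota; no

q ∨ r = omega, so p ∧ (q ∨ r) = alpha ∧ omega = alpha.
p ∧ q = eps and p ∧ r = iota, so (p ∧ q) ∨ (p ∧ r) = eps ∨ iota = iota.
Equal: no.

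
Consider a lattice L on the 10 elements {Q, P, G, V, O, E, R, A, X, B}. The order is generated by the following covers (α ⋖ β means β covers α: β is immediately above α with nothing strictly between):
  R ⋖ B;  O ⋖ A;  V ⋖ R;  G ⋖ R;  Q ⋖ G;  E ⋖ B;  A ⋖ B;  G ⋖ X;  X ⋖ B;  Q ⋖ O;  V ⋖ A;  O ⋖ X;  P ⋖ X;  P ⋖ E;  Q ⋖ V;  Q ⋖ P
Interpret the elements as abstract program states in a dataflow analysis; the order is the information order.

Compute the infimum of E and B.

E

Common lower bounds of {E, B}: E, P, Q.
The greatest among these is E.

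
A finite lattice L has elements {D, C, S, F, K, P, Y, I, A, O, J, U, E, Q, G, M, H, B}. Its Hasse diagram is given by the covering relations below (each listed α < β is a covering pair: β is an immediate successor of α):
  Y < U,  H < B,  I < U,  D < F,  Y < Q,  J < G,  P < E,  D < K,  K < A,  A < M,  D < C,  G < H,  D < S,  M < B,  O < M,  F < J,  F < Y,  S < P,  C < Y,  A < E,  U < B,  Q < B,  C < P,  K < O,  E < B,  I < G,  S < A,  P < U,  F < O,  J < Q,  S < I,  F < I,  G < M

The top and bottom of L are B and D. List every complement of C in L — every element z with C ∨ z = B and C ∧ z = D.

G, H, M, O

Need z with C ∨ z = B and C ∧ z = D.
Checking each element gives: G, H, M, O.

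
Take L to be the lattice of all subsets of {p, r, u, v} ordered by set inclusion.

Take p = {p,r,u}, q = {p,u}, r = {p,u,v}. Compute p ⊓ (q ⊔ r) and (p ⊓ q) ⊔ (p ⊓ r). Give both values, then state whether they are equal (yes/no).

q ⊔ r = {p,u,v}, so p ⊓ (q ⊔ r) = {p,r,u} ⊓ {p,u,v} = {p,u}.
p ⊓ q = {p,u} and p ⊓ r = {p,u}, so (p ⊓ q) ⊔ (p ⊓ r) = {p,u} ⊔ {p,u} = {p,u}.
Equal: yes.

{p,u}; {p,u}; yes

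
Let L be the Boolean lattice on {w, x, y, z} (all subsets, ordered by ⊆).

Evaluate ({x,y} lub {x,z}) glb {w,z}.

{x,y} ∨ {x,z} = {x,y,z}
{x,y,z} ∧ {w,z} = {z}

{z}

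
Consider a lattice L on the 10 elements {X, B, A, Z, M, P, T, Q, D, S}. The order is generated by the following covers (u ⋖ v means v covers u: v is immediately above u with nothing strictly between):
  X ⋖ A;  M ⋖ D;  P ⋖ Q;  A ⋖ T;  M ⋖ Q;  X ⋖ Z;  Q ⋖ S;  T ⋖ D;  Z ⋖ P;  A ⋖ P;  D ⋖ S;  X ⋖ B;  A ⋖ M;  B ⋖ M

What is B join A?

M

Common upper bounds of {B, A}: D, M, Q, S.
The least among these is M.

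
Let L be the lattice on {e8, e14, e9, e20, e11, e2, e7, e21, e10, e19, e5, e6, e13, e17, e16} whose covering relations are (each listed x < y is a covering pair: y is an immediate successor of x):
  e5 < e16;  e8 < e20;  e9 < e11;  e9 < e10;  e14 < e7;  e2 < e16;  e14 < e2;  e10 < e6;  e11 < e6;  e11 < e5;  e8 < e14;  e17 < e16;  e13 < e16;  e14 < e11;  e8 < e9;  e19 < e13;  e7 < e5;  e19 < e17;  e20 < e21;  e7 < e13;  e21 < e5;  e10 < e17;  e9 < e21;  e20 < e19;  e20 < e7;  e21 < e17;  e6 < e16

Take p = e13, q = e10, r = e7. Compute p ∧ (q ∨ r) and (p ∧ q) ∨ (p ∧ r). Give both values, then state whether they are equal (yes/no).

q ∨ r = e16, so p ∧ (q ∨ r) = e13 ∧ e16 = e13.
p ∧ q = e8 and p ∧ r = e7, so (p ∧ q) ∨ (p ∧ r) = e8 ∨ e7 = e7.
Equal: no.

e13; e7; no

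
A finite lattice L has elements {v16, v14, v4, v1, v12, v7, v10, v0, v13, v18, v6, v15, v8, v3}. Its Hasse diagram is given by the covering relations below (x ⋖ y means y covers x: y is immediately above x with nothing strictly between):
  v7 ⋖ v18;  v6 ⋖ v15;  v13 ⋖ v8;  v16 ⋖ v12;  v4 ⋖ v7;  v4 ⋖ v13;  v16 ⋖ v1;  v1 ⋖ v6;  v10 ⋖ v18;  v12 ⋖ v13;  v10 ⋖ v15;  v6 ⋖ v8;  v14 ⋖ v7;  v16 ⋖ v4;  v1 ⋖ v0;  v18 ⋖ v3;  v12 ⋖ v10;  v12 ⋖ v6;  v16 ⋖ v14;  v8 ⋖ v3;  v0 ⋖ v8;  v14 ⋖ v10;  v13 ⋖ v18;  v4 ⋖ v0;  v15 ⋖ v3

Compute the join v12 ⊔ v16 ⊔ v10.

Common upper bounds of {v12, v16, v10}: v10, v15, v18, v3.
The least among these is v10.

v10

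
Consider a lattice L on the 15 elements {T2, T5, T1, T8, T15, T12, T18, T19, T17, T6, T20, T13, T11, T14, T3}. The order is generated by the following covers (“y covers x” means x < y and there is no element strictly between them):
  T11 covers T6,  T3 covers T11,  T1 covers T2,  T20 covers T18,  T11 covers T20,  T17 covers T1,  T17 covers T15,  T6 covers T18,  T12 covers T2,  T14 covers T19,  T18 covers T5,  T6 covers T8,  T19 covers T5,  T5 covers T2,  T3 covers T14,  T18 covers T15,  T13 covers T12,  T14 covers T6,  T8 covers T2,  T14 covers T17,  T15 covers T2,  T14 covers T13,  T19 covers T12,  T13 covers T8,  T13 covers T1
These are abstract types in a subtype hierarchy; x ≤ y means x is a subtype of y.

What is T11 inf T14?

T6

Common lower bounds of {T11, T14}: T15, T18, T2, T5, T6, T8.
The greatest among these is T6.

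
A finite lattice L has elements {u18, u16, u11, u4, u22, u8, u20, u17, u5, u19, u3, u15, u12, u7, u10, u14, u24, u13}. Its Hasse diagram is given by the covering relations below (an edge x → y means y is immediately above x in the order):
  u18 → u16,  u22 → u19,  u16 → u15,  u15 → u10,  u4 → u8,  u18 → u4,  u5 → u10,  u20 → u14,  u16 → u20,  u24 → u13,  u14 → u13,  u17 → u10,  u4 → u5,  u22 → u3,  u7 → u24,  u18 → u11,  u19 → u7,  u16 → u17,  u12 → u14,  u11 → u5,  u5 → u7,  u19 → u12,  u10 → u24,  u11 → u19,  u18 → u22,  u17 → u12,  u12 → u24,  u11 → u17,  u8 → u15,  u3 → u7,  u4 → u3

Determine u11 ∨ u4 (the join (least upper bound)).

u5

Common upper bounds of {u11, u4}: u10, u13, u24, u5, u7.
The least among these is u5.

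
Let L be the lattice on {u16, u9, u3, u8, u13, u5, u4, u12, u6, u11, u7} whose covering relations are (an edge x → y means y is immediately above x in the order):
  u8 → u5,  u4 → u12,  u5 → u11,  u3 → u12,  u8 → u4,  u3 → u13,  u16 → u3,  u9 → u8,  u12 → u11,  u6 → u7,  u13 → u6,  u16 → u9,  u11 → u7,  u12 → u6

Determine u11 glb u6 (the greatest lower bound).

u12

Common lower bounds of {u11, u6}: u12, u16, u3, u4, u8, u9.
The greatest among these is u12.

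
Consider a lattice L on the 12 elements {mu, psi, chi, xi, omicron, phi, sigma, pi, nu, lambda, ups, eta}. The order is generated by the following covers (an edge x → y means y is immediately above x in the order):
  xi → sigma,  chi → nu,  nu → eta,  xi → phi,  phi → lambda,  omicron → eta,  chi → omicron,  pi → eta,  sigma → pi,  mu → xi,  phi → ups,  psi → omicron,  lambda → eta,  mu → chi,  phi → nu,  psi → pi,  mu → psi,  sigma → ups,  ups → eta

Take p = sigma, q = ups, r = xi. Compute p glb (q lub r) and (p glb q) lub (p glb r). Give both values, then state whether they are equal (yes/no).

q lub r = ups, so p glb (q lub r) = sigma glb ups = sigma.
p glb q = sigma and p glb r = xi, so (p glb q) lub (p glb r) = sigma lub xi = sigma.
Equal: yes.

sigma; sigma; yes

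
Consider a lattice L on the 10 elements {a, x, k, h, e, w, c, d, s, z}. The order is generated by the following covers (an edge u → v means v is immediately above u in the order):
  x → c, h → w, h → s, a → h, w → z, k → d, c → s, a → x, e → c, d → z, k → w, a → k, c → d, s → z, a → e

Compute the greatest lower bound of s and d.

c

Common lower bounds of {s, d}: a, c, e, x.
The greatest among these is c.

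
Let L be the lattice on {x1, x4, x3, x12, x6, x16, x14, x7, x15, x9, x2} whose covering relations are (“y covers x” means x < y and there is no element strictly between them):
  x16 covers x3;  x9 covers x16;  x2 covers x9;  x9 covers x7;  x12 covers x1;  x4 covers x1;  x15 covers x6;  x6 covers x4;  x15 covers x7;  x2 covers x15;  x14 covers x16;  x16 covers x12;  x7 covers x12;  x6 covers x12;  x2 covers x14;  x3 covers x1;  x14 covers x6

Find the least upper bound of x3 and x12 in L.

x16

Common upper bounds of {x3, x12}: x14, x16, x2, x9.
The least among these is x16.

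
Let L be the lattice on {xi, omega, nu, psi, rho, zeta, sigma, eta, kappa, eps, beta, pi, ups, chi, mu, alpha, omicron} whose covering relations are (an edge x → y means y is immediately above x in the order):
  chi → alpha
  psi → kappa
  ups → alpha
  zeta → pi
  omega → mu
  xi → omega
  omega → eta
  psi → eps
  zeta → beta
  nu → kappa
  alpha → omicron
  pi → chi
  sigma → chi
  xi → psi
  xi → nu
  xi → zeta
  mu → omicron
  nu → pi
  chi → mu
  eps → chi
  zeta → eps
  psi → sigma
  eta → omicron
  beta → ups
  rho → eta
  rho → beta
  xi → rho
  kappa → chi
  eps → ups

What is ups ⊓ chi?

Common lower bounds of {ups, chi}: eps, psi, xi, zeta.
The greatest among these is eps.

eps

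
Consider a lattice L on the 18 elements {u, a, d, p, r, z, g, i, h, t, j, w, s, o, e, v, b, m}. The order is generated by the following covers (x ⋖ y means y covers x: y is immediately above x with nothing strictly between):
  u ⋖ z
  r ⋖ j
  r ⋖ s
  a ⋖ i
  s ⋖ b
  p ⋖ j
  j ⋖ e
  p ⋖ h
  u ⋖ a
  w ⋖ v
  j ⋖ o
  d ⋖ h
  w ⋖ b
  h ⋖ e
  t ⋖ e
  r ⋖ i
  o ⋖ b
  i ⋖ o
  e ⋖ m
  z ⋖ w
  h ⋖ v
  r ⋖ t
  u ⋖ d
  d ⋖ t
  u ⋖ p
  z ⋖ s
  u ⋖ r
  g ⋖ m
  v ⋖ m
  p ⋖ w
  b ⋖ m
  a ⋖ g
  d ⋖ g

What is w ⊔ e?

Common upper bounds of {w, e}: m.
The least among these is m.

m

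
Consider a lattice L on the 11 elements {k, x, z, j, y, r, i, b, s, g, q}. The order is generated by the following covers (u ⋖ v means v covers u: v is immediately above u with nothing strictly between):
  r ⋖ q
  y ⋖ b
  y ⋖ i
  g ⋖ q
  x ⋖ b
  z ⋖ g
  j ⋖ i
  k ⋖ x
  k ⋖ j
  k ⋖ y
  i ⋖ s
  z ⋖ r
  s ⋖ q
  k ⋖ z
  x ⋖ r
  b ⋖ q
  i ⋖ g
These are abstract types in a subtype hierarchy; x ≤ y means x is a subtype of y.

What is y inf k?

k

Common lower bounds of {y, k}: k.
The greatest among these is k.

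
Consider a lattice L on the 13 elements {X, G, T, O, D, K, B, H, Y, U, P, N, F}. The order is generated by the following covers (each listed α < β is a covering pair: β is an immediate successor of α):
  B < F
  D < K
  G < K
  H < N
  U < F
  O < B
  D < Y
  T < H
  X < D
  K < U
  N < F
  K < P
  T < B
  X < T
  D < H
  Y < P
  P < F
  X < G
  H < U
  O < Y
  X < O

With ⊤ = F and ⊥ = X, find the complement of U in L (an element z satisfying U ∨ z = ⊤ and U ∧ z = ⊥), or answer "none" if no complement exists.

Need z with U ∨ z = F and U ∧ z = X.
Checking each element gives: O.

O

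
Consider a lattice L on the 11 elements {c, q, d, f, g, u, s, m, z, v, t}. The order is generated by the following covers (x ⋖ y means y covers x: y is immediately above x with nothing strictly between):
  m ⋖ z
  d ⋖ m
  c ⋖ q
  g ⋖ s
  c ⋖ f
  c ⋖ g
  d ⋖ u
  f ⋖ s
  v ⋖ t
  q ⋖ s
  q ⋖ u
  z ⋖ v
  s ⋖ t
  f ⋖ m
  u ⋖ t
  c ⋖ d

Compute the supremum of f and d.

m

Common upper bounds of {f, d}: m, t, v, z.
The least among these is m.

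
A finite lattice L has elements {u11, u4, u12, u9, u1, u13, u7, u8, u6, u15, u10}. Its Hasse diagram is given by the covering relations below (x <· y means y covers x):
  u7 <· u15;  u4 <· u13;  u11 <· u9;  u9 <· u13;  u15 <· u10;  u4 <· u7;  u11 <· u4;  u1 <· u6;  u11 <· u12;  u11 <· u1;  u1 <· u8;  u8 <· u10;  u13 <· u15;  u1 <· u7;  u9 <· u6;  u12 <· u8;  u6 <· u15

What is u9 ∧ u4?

Common lower bounds of {u9, u4}: u11.
The greatest among these is u11.

u11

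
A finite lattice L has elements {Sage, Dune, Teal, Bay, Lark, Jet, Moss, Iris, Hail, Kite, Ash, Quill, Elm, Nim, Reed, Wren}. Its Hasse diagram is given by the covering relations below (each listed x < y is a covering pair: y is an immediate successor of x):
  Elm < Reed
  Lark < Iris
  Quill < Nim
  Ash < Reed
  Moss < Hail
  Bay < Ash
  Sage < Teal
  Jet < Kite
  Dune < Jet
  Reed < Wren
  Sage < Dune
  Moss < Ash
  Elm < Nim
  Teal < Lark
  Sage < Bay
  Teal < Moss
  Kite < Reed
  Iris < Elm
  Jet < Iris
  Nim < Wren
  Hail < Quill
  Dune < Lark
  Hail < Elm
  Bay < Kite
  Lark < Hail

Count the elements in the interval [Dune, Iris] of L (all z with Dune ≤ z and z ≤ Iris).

The interval [Dune, Iris] = {Dune, Iris, Jet, Lark}, which has 4 elements.

4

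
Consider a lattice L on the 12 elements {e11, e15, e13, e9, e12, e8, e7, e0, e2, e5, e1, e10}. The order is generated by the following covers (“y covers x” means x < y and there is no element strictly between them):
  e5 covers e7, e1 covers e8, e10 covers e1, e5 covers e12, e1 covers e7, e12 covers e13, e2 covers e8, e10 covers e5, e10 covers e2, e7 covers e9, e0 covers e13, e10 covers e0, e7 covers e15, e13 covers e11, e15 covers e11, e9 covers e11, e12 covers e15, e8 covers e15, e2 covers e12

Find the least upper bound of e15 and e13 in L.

Common upper bounds of {e15, e13}: e10, e12, e2, e5.
The least among these is e12.

e12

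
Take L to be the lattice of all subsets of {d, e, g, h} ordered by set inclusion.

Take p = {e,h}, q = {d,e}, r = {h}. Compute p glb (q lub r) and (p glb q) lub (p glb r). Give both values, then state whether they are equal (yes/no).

{e,h}; {e,h}; yes

q lub r = {d,e,h}, so p glb (q lub r) = {e,h} glb {d,e,h} = {e,h}.
p glb q = {e} and p glb r = {h}, so (p glb q) lub (p glb r) = {e} lub {h} = {e,h}.
Equal: yes.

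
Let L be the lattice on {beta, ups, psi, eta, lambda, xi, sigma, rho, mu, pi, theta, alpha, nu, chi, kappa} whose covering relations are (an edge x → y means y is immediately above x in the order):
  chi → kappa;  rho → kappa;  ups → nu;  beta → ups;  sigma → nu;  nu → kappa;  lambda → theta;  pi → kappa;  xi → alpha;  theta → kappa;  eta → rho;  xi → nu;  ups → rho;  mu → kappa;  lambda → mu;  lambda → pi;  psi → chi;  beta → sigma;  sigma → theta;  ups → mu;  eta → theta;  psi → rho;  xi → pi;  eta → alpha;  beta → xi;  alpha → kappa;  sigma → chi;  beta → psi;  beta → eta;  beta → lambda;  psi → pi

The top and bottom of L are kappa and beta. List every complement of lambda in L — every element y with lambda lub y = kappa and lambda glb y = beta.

Need y with lambda ∨ y = kappa and lambda ∧ y = beta.
Checking each element gives: alpha, chi, nu, rho.

alpha, chi, nu, rho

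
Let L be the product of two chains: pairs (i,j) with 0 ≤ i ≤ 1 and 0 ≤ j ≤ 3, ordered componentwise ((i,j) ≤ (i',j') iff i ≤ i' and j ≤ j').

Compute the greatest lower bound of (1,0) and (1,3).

In a product of chains, the meet is componentwise min, giving (1,0).

(1,0)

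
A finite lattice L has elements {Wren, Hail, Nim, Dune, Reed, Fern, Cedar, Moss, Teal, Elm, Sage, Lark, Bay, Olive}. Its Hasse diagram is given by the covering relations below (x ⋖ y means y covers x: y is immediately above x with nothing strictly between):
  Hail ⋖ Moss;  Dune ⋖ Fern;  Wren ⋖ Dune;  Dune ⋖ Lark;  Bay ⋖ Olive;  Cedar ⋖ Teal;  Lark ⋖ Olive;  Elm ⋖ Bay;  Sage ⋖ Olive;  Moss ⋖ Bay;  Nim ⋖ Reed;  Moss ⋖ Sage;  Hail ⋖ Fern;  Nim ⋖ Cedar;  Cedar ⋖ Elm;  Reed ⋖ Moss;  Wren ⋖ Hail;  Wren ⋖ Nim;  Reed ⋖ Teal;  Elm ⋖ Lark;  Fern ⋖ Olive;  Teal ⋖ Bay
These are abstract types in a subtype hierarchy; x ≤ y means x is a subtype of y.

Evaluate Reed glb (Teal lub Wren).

Reed

Teal ∨ Wren = Teal
Reed ∧ Teal = Reed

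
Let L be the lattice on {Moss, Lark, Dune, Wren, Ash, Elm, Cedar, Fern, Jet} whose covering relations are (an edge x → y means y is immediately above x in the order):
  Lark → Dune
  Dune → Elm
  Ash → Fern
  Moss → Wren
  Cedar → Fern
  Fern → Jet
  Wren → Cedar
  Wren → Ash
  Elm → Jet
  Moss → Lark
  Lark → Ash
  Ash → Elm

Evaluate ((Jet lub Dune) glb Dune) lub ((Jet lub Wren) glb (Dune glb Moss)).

Dune

Jet ∨ Dune = Jet
Jet ∧ Dune = Dune
Jet ∨ Wren = Jet
Dune ∧ Moss = Moss
Jet ∧ Moss = Moss
Dune ∨ Moss = Dune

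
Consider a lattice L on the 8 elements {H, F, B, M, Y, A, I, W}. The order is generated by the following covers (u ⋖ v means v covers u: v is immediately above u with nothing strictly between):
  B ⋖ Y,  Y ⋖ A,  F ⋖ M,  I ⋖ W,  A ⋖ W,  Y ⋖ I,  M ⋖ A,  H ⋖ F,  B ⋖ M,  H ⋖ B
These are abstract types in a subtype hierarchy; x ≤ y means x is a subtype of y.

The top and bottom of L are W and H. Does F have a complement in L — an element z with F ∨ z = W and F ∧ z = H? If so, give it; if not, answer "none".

Need z with F ∨ z = W and F ∧ z = H.
Checking each element gives: I.

I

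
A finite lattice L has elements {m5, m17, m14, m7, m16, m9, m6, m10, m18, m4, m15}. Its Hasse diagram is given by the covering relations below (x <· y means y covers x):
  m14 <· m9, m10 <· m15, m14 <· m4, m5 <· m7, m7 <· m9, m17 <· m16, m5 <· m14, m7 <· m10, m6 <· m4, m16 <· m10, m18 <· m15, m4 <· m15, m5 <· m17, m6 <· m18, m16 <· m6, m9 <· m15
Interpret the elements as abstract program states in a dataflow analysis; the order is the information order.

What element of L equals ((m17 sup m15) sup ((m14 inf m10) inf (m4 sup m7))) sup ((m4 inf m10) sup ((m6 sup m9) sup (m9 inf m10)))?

m15

m17 ∨ m15 = m15
m14 ∧ m10 = m5
m4 ∨ m7 = m15
m5 ∧ m15 = m5
m15 ∨ m5 = m15
m4 ∧ m10 = m16
m6 ∨ m9 = m15
m9 ∧ m10 = m7
m15 ∨ m7 = m15
m16 ∨ m15 = m15
m15 ∨ m15 = m15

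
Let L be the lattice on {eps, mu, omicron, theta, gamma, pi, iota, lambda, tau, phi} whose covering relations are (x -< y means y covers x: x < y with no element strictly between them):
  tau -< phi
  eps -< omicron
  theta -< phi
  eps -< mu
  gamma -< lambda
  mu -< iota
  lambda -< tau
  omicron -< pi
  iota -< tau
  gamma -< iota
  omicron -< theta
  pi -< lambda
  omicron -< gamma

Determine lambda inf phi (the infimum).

lambda

Common lower bounds of {lambda, phi}: eps, gamma, lambda, omicron, pi.
The greatest among these is lambda.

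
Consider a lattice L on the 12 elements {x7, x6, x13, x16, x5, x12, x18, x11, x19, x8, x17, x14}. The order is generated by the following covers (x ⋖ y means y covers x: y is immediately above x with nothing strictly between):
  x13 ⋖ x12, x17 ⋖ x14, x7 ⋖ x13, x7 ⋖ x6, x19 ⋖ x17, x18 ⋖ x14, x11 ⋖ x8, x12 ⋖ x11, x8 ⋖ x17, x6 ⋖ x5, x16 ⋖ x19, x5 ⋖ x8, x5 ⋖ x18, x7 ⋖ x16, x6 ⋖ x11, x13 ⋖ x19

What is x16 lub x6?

Common upper bounds of {x16, x6}: x14, x17.
The least among these is x17.

x17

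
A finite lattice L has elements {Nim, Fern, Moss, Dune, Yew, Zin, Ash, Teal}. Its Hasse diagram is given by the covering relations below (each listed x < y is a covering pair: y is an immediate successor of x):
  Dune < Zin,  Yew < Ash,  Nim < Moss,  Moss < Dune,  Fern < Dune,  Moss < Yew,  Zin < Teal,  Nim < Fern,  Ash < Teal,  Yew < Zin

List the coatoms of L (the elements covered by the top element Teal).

Ash, Zin

The coatoms are exactly the elements covered by Teal: Ash, Zin.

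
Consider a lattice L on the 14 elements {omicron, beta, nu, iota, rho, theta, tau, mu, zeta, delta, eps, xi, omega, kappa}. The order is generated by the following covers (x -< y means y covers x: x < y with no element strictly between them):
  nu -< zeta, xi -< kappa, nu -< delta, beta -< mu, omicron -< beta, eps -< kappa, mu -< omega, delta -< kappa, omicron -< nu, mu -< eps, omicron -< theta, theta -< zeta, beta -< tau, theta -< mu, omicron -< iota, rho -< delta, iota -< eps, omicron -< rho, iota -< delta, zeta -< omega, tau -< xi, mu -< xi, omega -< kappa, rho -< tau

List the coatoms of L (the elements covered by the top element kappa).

delta, eps, omega, xi

The coatoms are exactly the elements covered by kappa: delta, eps, omega, xi.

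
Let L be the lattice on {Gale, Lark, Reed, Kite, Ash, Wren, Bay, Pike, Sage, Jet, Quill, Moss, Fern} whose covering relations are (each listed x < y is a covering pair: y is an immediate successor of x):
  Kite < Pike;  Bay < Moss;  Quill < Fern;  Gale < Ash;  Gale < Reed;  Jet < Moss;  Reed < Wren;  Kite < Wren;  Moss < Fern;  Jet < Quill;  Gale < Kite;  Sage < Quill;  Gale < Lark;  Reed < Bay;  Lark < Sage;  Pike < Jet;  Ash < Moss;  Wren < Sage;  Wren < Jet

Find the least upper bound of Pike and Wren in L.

Common upper bounds of {Pike, Wren}: Fern, Jet, Moss, Quill.
The least among these is Jet.

Jet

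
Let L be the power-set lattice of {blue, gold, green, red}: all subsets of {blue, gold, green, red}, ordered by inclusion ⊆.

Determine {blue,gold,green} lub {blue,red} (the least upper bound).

{blue,gold,green,red}

Common upper bounds of {{blue,gold,green}, {blue,red}}: {blue,gold,green,red}.
The least among these is {blue,gold,green,red}.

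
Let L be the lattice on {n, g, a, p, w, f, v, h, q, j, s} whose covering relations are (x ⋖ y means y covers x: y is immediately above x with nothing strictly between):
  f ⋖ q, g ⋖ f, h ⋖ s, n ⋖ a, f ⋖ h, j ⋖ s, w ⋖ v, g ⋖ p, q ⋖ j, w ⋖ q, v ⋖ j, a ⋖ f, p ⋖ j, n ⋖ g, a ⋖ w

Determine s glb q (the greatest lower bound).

q

Common lower bounds of {s, q}: a, f, g, n, q, w.
The greatest among these is q.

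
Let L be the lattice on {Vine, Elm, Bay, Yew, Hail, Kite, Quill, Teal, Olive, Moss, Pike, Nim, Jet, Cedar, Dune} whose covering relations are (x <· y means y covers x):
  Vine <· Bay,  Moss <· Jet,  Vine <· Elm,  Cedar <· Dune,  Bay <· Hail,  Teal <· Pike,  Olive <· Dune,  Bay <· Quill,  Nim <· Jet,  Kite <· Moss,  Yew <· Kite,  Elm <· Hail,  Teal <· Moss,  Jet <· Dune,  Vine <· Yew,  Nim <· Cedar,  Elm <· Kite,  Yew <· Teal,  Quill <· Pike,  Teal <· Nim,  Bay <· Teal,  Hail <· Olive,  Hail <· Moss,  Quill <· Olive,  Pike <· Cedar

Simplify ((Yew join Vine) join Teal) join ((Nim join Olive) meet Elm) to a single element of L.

Yew ∨ Vine = Yew
Yew ∨ Teal = Teal
Nim ∨ Olive = Dune
Dune ∧ Elm = Elm
Teal ∨ Elm = Moss

Moss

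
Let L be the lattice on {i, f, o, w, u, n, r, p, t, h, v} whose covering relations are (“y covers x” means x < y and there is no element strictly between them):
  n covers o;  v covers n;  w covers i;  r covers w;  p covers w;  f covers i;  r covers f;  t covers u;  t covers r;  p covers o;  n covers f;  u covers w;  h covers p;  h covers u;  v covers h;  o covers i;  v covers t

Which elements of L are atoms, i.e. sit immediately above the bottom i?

The atoms are exactly the elements that cover i: f, o, w.

f, o, w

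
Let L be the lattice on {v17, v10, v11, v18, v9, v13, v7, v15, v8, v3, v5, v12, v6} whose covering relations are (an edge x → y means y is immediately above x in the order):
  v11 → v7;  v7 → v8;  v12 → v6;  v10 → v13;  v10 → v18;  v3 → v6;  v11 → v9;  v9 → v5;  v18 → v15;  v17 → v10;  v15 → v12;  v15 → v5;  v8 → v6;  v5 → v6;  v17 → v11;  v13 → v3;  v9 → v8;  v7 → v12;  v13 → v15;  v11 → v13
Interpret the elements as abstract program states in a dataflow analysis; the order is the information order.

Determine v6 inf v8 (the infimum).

Common lower bounds of {v6, v8}: v11, v17, v7, v8, v9.
The greatest among these is v8.

v8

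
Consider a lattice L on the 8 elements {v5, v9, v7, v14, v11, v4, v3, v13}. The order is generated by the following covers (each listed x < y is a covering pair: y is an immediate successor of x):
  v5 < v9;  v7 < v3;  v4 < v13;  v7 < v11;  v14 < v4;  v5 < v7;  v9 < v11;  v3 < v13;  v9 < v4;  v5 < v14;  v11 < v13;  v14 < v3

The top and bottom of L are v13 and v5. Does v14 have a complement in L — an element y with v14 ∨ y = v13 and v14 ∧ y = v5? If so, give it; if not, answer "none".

Need y with v14 ∨ y = v13 and v14 ∧ y = v5.
Checking each element gives: v11.

v11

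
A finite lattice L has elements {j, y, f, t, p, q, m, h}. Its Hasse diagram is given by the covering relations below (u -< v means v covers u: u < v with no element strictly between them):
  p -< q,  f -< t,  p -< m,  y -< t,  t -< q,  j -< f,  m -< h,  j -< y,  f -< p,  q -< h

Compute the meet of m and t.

Common lower bounds of {m, t}: f, j.
The greatest among these is f.

f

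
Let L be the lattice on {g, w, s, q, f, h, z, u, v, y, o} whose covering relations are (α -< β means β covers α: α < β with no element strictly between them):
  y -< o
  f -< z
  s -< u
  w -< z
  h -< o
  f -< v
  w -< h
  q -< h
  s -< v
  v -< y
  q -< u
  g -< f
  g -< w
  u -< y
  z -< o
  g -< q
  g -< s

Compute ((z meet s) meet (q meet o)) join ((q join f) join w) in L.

o

z ∧ s = g
q ∧ o = q
g ∧ q = g
q ∨ f = y
y ∨ w = o
g ∨ o = o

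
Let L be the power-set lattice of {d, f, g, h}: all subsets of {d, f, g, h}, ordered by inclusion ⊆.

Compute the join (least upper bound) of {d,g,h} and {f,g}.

Under ⊆, join is union: {d,g,h} ∪ {f,g} = {d,f,g,h}.

{d,f,g,h}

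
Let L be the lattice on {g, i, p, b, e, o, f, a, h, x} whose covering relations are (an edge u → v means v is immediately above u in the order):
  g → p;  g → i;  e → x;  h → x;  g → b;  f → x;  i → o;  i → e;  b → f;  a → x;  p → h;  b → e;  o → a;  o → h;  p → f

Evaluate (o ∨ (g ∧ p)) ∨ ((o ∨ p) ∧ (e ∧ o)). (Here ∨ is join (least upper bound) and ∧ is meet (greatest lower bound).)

o

g ∧ p = g
o ∨ g = o
o ∨ p = h
e ∧ o = i
h ∧ i = i
o ∨ i = o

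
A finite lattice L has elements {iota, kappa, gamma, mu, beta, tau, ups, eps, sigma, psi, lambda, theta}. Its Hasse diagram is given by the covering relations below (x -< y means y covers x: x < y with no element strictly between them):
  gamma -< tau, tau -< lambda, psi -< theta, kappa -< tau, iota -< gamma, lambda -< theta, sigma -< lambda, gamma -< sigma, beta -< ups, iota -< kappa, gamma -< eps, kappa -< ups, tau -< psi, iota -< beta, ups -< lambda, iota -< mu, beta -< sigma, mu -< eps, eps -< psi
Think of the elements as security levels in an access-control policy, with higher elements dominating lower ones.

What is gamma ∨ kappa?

tau

Common upper bounds of {gamma, kappa}: lambda, psi, tau, theta.
The least among these is tau.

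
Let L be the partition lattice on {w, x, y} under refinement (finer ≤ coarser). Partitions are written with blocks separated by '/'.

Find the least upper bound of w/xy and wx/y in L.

The join of w/xy and wx/y merges any blocks that overlap across the partitions, giving wxy.

wxy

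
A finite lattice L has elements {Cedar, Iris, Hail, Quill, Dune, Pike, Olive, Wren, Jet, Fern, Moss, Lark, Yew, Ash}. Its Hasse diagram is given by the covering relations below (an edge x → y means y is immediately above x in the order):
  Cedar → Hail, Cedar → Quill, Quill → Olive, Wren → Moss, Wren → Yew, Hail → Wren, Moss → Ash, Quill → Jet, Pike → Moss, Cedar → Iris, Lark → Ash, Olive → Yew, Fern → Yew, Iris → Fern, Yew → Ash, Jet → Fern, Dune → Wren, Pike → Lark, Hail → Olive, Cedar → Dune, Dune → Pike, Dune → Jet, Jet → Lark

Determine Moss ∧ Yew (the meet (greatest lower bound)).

Common lower bounds of {Moss, Yew}: Cedar, Dune, Hail, Wren.
The greatest among these is Wren.

Wren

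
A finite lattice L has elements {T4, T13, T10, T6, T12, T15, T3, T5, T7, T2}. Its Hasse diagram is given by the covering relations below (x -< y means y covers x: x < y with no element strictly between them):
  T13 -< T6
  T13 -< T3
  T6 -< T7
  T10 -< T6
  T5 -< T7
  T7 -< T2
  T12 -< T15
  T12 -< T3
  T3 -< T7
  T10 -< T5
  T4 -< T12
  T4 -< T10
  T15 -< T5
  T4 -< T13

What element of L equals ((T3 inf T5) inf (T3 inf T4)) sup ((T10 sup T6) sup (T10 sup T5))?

T3 ∧ T5 = T12
T3 ∧ T4 = T4
T12 ∧ T4 = T4
T10 ∨ T6 = T6
T10 ∨ T5 = T5
T6 ∨ T5 = T7
T4 ∨ T7 = T7

T7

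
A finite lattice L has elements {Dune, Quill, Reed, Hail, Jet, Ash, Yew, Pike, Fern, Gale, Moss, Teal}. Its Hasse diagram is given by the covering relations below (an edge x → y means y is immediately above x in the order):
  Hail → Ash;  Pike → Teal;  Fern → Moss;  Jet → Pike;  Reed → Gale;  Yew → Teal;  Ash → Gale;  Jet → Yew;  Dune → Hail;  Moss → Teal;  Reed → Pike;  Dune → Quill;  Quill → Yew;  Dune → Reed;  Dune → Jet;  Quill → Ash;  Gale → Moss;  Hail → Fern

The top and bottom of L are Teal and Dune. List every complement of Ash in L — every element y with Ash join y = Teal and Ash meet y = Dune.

Need y with Ash ∨ y = Teal and Ash ∧ y = Dune.
Checking each element gives: Jet, Pike.

Jet, Pike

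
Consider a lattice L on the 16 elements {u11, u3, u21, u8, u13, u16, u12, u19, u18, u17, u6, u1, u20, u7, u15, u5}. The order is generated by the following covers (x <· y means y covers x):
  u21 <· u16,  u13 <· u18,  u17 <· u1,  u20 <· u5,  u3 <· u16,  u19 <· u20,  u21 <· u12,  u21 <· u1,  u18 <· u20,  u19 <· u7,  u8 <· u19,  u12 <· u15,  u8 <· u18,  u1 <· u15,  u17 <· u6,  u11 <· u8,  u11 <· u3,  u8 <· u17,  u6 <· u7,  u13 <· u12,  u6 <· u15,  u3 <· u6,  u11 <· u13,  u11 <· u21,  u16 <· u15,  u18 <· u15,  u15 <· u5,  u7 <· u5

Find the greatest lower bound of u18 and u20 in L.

Common lower bounds of {u18, u20}: u11, u13, u18, u8.
The greatest among these is u18.

u18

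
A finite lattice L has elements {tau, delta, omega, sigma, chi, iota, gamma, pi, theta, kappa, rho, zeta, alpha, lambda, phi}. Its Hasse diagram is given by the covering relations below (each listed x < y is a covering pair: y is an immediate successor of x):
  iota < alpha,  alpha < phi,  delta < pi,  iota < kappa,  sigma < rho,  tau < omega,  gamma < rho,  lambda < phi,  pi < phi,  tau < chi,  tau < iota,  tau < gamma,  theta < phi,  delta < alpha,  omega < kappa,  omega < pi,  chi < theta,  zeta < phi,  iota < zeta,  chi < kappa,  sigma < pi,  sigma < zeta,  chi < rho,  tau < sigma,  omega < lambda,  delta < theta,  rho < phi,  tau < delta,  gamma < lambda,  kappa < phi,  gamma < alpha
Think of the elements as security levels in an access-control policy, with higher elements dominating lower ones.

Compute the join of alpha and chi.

phi

Common upper bounds of {alpha, chi}: phi.
The least among these is phi.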